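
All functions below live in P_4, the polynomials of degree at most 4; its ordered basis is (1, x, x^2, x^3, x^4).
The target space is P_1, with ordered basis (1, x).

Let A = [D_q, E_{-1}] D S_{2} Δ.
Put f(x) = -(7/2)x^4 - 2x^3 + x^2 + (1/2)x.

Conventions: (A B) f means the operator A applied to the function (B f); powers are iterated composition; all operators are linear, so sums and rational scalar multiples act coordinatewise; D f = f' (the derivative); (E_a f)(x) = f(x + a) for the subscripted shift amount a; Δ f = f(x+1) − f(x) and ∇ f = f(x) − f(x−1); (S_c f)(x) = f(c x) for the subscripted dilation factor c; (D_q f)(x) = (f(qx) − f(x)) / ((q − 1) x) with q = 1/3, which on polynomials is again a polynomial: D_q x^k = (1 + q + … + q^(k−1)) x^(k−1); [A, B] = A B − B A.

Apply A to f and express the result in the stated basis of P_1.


the result is g(x) = 224

Δ f = -14x^3 - 27x^2 - 18x - 4
S_{2} Δ f = -112x^3 - 108x^2 - 36x - 4
D S_{2} Δ f = -336x^2 - 216x - 36
E_{-1} (D S_{2} Δ) f = -336x^2 + 456x - 156
D_q E_{-1} (D S_{2} Δ) f = -448x + 456
D_q (D S_{2} Δ) f = -448x - 216
E_{-1} D_q (D S_{2} Δ) f = -448x + 232
[D_q, E_{-1}] (D S_{2} Δ) f = 224


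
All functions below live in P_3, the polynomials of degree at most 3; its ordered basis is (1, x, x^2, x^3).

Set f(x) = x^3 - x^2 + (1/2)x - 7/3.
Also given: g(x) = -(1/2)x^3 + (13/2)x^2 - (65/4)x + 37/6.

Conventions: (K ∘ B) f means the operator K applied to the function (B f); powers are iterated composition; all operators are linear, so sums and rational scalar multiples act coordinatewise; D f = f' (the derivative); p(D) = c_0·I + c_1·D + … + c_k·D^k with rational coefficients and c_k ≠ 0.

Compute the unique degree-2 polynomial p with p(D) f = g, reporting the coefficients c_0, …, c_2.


c_0 = -1/2, c_1 = 2, c_2 = -2

D^0 f = x^3 - x^2 + (1/2)x - 7/3
D^1 f = 3x^2 - 2x + 1/2
D^2 f = 6x - 2
matching coefficients of g against c_0 f + c_1 Df + … from the top degree down determines the c_i
solution: c_0 = -1/2, c_1 = 2, c_2 = -2


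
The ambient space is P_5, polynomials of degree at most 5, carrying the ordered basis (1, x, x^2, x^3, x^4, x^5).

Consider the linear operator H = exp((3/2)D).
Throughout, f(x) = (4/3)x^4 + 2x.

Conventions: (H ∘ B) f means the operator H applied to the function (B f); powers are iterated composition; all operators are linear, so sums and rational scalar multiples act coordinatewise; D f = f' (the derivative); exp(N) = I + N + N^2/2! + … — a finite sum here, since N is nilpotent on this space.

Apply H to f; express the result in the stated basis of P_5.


order-1 term: 8x^3 + 3
order-2 term: 18x^2
order-3 term: 18x
order-4 term: 27/4
the series for exp((3/2)D) f terminates at order 4
exp((3/2)D) f = (4/3)x^4 + 8x^3 + 18x^2 + 20x + 39/4

the image equals g(x) = (4/3)x^4 + 8x^3 + 18x^2 + 20x + 39/4


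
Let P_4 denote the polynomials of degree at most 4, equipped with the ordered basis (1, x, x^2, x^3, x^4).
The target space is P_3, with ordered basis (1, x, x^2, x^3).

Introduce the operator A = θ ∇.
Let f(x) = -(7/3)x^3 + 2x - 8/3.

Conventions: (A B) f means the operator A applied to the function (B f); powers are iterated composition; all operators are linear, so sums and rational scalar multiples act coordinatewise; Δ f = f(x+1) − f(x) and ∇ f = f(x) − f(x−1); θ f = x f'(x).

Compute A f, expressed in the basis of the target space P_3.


∇ f = -7x^2 + 7x - 1/3
θ ∇ f = -14x^2 + 7x

g(x) = -14x^2 + 7x


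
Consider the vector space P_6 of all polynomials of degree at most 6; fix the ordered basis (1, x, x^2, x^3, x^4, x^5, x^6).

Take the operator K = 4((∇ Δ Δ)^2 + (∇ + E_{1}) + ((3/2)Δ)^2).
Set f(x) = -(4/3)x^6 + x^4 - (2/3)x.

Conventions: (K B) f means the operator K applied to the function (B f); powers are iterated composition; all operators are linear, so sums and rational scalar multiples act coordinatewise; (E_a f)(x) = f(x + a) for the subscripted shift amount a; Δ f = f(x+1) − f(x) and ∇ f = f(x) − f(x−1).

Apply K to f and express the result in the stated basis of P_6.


the result is g(x) = -(16/3)x^6 - 64x^5 - 356x^4 - (4864/3)x^3 - 2412x^2 - (5936/3)x - 13390/3

Δ f = -8x^5 - 20x^4 - (68/3)x^3 - 14x^2 - 4x - 1
Δ Δ f = -40x^4 - 160x^3 - 268x^2 - 216x - 206/3
∇ Δ Δ f = -160x^3 - 240x^2 - 216x - 68
Δ (∇ Δ Δ) f = -480x^2 - 960x - 616
Δ Δ (∇ Δ Δ) f = -960x - 1440
∇ Δ Δ (∇ Δ Δ) f = -960
∇ f = -8x^5 + 20x^4 - (68/3)x^3 + 14x^2 - 4x - 1/3
E_{1} f = -(4/3)x^6 - 8x^5 - 19x^4 - (68/3)x^3 - 14x^2 - (14/3)x - 1
(∇ + E_{1}) f = -(4/3)x^6 - 16x^5 + x^4 - (136/3)x^3 - (26/3)x - 4/3
Δ f = -8x^5 - 20x^4 - (68/3)x^3 - 14x^2 - 4x - 1
((3/2)Δ) f = -12x^5 - 30x^4 - 34x^3 - 21x^2 - 6x - 3/2
Δ ((3/2)Δ) f = -60x^4 - 240x^3 - 402x^2 - 324x - 103
((3/2)Δ) ((3/2)Δ) f = -90x^4 - 360x^3 - 603x^2 - 486x - 309/2
((∇ Δ Δ)^2 + (∇ + E_{1}) + ((3/2)Δ)^2) f = -(4/3)x^6 - 16x^5 - 89x^4 - (1216/3)x^3 - 603x^2 - (1484/3)x - 6695/6
(4((∇ Δ Δ)^2 + (∇ + E_{1}) + ((3/2)Δ)^2)) f = -(16/3)x^6 - 64x^5 - 356x^4 - (4864/3)x^3 - 2412x^2 - (5936/3)x - 13390/3


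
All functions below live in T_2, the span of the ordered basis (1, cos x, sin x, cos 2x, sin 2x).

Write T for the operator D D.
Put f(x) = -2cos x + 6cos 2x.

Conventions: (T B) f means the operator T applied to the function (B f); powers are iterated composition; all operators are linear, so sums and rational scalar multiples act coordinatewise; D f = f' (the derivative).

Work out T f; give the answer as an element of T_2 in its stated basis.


the image equals g(x) = 2cos x - 24cos 2x

D f = 2sin x - 12sin 2x
D D f = 2cos x - 24cos 2x


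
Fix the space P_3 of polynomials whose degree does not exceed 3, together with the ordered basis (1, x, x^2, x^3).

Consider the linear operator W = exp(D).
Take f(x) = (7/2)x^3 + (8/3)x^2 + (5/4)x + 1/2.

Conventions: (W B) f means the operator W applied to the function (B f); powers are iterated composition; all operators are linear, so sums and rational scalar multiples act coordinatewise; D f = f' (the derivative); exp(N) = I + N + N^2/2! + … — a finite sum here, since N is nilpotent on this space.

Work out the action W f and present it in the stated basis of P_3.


order-1 term: (21/2)x^2 + (16/3)x + 5/4
order-2 term: (21/2)x + 8/3
order-3 term: 7/2
the series for exp(D) f terminates at order 3
exp(D) f = (7/2)x^3 + (79/6)x^2 + (205/12)x + 95/12

the image equals g(x) = (7/2)x^3 + (79/6)x^2 + (205/12)x + 95/12


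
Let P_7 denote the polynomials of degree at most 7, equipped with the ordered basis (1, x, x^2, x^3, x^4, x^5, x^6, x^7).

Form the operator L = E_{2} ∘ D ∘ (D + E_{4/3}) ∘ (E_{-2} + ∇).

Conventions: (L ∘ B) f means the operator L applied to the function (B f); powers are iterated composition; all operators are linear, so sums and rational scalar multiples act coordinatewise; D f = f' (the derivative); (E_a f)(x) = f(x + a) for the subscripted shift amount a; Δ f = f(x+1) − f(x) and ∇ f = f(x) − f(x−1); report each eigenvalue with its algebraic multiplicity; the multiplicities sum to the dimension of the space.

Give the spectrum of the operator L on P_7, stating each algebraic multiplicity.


image of 1: 0
image of x: 1
image of x^2: 2x + 20/3
image of x^3: 3x^2 + 20x + 85/3
image of x^4: 4x^3 + 40x^2 + (340/3)x + 3856/27
image of x^5: 5x^4 + (200/3)x^3 + (850/3)x^2 + (19280/27)x + 50615/81
image of x^6: 6x^5 + 100x^4 + (1700/3)x^3 + (19280/9)x^2 + (101230/27)x + 204884/81
image of x^7: 7x^6 + 140x^5 + (2975/3)x^4 + (134960/27)x^3 + (354305/27)x^2 + (1434188/81)x + 7154287/729
the matrix is upper triangular; its diagonal is (0, 0, 0, 0, 0, 0, 0, 0)
for a triangular matrix the eigenvalues are the diagonal entries, with algebraic multiplicity their repetition count

λ = 0 (multiplicity 8)


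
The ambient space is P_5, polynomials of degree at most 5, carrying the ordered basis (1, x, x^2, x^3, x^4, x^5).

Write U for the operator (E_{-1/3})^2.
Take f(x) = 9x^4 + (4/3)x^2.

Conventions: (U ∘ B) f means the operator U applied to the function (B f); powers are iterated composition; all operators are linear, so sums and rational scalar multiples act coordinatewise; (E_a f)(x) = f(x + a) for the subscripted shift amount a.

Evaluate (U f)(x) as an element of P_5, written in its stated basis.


E_{-1/3} f = 9x^4 - 12x^3 + (22/3)x^2 - (20/9)x + 7/27
E_{-1/3} E_{-1/3} f = 9x^4 - 24x^3 + (76/3)x^2 - (112/9)x + 64/27

g(x) = 9x^4 - 24x^3 + (76/3)x^2 - (112/9)x + 64/27


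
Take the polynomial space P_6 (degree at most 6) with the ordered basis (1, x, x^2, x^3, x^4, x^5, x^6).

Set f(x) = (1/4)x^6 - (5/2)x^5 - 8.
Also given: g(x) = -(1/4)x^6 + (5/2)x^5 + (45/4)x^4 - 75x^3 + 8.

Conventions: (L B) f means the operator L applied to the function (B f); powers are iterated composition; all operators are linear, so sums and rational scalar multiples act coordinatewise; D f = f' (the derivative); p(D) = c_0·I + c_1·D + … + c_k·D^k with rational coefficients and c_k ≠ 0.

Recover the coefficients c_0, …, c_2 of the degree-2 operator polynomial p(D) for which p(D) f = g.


D^0 f = (1/4)x^6 - (5/2)x^5 - 8
D^1 f = (3/2)x^5 - (25/2)x^4
D^2 f = (15/2)x^4 - 50x^3
matching coefficients of g against c_0 f + c_1 Df + … from the top degree down determines the c_i
solution: c_0 = -1, c_1 = 0, c_2 = 3/2

p(D) = -I + (3/2)·D^2, i.e. c_0 = -1, c_1 = 0, c_2 = 3/2


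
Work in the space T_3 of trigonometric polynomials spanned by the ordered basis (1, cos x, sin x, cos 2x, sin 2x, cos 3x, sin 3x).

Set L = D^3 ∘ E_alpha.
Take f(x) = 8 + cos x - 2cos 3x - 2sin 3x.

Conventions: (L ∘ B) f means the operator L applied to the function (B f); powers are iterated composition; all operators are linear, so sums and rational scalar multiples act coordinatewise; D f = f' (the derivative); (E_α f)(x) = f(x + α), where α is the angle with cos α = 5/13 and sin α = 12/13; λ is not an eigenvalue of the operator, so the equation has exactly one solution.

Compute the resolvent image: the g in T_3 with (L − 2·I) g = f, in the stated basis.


g(x) = -4 - (14/17)cos x - (5/17)sin x + (32678/339965)cos 3x - (11278/339965)sin 3x

write g with unknown coordinates in the stated basis and equate coefficients in (L − 2·I) g = f
solving from the highest basis element down gives g = -4 - (14/17)cos x - (5/17)sin x + (32678/339965)cos 3x - (11278/339965)sin 3x
check: L g = -(11/17)cos x - (10/17)sin x - (614574/339965)cos 3x - (702486/339965)sin 3x
so L g − 2·g = 8 + cos x - 2cos 3x - 2sin 3x = f ✓


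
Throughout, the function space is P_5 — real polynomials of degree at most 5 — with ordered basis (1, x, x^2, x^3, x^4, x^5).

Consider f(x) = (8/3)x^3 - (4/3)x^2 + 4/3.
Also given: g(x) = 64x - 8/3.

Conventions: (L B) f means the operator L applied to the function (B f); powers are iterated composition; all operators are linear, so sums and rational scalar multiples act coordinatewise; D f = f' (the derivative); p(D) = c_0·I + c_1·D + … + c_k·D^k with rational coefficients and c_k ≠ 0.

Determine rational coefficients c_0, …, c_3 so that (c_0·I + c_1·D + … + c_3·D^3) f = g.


c_0 = 0, c_1 = 0, c_2 = 4, c_3 = 1/2

D^0 f = (8/3)x^3 - (4/3)x^2 + 4/3
D^1 f = 8x^2 - (8/3)x
D^2 f = 16x - 8/3
D^3 f = 16
matching coefficients of g against c_0 f + c_1 Df + … from the top degree down determines the c_i
solution: c_0 = 0, c_1 = 0, c_2 = 4, c_3 = 1/2


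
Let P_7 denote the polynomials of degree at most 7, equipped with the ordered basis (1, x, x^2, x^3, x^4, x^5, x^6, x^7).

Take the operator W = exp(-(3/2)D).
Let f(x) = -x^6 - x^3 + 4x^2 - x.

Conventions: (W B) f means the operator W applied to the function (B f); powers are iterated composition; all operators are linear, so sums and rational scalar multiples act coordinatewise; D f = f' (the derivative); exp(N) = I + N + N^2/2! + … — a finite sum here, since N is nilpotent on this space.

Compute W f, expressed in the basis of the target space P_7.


the image equals g(x) = -x^6 + 9x^5 - (135/4)x^4 + (133/2)x^3 - (1079/16)x^2 + (413/16)x + 159/64

order-1 term: 9x^5 + (9/2)x^2 - 12x + 3/2
order-2 term: -(135/4)x^4 - (27/4)x + 9
order-3 term: (135/2)x^3 + 27/8
order-4 term: -(1215/16)x^2
order-5 term: (729/16)x
order-6 term: -729/64
the series for exp(-(3/2)D) f terminates at order 6
exp(-(3/2)D) f = -x^6 + 9x^5 - (135/4)x^4 + (133/2)x^3 - (1079/16)x^2 + (413/16)x + 159/64


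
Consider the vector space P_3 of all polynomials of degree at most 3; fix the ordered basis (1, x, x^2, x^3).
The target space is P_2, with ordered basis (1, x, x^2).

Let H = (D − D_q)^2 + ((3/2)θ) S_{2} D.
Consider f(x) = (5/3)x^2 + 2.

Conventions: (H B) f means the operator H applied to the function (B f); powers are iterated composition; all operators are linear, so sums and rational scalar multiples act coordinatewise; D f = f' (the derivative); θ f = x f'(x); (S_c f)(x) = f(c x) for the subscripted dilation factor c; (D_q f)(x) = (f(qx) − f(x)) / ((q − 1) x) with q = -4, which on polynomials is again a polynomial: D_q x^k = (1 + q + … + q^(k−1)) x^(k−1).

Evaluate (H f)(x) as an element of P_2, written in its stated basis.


D f = (10/3)x
D_q f = -5x
(-D_q) f = 5x
(D − D_q) f = (25/3)x
D (D − D_q) f = 25/3
D_q (D − D_q) f = 25/3
(-D_q) (D − D_q) f = -25/3
(D − D_q) (D − D_q) f = 0
D f = (10/3)x
S_{2} D f = (20/3)x
θ S_{2} D f = (20/3)x
((3/2)θ) S_{2} D f = 10x
((D − D_q)^2 + ((3/2)θ) S_{2} D) f = 10x

the result is g(x) = 10x


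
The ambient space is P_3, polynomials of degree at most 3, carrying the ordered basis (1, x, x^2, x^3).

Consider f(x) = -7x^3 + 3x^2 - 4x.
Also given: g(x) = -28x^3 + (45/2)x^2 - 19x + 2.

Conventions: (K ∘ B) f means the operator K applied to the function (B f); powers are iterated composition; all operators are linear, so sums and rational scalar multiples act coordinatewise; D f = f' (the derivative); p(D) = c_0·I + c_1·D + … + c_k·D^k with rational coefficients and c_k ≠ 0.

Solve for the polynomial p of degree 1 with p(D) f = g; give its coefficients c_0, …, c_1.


D^0 f = -7x^3 + 3x^2 - 4x
D^1 f = -21x^2 + 6x - 4
matching coefficients of g against c_0 f + c_1 Df + … from the top degree down determines the c_i
solution: c_0 = 4, c_1 = -1/2

p(D) = 4·I − (1/2)·D, i.e. c_0 = 4, c_1 = -1/2


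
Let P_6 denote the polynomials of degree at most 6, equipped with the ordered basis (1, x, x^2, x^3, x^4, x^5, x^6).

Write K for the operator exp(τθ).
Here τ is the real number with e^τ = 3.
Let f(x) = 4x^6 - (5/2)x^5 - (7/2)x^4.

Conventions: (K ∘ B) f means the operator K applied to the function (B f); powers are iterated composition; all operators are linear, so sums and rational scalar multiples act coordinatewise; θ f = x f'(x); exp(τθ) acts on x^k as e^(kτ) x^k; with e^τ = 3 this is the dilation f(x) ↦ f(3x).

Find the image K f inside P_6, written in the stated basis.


exp(τθ) x^k = e^(kτ) x^k; with e^τ = 3 this sends x^k to 3^k x^k
x^4 ↦ 81 x^4
x^5 ↦ 243 x^5
x^6 ↦ 729 x^6
applying this coordinatewise to f: exp(τθ) f = 2916x^6 - (1215/2)x^5 - (567/2)x^4

g(x) = 2916x^6 - (1215/2)x^5 - (567/2)x^4


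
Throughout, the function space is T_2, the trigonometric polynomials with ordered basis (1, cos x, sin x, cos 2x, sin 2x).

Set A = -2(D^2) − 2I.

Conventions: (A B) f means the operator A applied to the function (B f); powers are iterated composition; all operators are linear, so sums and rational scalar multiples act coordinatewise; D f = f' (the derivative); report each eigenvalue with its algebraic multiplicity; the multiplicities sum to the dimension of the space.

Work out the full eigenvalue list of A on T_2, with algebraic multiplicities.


λ = -2 (multiplicity 1), λ = 0 (multiplicity 2), λ = 6 (multiplicity 2)

image of 1: -2
image of cos x: 0
image of sin x: 0
image of cos 2x: 6cos 2x
image of sin 2x: 6sin 2x
the matrix is diagonal; its diagonal is (-2, 0, 0, 6, 6)
for a triangular matrix the eigenvalues are the diagonal entries, with algebraic multiplicity their repetition count


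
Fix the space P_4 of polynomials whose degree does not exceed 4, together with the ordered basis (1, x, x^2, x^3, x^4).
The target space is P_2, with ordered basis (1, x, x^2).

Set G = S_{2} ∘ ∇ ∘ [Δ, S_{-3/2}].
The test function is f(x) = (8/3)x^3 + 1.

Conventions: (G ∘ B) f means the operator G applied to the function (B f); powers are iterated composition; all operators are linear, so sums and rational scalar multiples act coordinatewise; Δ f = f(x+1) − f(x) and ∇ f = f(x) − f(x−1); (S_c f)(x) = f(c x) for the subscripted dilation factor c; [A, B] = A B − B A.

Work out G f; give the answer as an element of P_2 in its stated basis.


the image equals g(x) = -180x + 30

S_{-3/2} f = -9x^3 + 1
Δ S_{-3/2} f = -27x^2 - 27x - 9
Δ f = 8x^2 + 8x + 8/3
S_{-3/2} Δ f = 18x^2 - 12x + 8/3
[Δ, S_{-3/2}] f = -45x^2 - 15x - 35/3
∇ [Δ, S_{-3/2}] f = -90x + 30
S_{2} ∇ [Δ, S_{-3/2}] f = -180x + 30


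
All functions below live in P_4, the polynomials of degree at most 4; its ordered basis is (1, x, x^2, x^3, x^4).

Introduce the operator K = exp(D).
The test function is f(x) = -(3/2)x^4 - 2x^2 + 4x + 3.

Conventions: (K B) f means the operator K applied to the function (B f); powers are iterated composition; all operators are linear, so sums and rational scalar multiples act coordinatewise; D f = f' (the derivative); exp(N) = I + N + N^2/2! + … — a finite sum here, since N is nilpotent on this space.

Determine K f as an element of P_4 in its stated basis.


order-1 term: -6x^3 - 4x + 4
order-2 term: -9x^2 - 2
order-3 term: -6x
order-4 term: -3/2
the series for exp(D) f terminates at order 4
exp(D) f = -(3/2)x^4 - 6x^3 - 11x^2 - 6x + 7/2

the image equals g(x) = -(3/2)x^4 - 6x^3 - 11x^2 - 6x + 7/2


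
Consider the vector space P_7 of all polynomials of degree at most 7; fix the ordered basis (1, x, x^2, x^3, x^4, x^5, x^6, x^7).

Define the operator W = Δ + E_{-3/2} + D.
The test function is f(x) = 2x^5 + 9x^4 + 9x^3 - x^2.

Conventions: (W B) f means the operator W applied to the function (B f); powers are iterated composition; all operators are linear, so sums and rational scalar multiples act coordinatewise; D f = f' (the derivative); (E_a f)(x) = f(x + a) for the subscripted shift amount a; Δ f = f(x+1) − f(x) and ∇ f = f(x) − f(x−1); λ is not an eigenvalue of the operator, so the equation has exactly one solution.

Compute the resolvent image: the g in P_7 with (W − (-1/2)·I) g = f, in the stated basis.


the image equals g(x) = (4/3)x^5 + (34/9)x^4 - (754/27)x^3 - (20/27)x^2 + (28997/162)x - 27139/243

write g with unknown coordinates in the stated basis and equate coefficients in (W − (-1/2)·I) g = f
solving from the highest basis element down gives g = (4/3)x^5 + (34/9)x^4 - (754/27)x^3 - (20/27)x^2 + (28997/162)x - 27139/243
check: W g = (4/3)x^5 + (64/9)x^4 + (620/27)x^3 - (17/27)x^2 - (28997/324)x + 27139/486
so W g − (-1/2)·g = 2x^5 + 9x^4 + 9x^3 - x^2 = f ✓


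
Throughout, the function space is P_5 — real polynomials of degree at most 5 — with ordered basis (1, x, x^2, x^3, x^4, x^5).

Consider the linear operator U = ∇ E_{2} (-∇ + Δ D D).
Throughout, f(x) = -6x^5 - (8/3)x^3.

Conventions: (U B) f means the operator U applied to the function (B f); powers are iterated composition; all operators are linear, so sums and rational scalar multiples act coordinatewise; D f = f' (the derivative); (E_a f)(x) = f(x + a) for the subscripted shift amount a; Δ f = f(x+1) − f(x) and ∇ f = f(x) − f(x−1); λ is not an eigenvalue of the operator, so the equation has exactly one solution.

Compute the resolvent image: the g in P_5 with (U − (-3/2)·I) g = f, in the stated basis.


write g with unknown coordinates in the stated basis and equate coefficients in (U − (-3/2)·I) g = f
solving from the highest basis element down gives g = -4x^5 - (496/9)x^3 - 160x^2 - (784/9)x + 1136/9
check: U g = 80x^3 + 240x^2 + (392/3)x - 568/3
so U g − (-3/2)·g = -6x^5 - (8/3)x^3 = f ✓

the result is g(x) = -4x^5 - (496/9)x^3 - 160x^2 - (784/9)x + 1136/9


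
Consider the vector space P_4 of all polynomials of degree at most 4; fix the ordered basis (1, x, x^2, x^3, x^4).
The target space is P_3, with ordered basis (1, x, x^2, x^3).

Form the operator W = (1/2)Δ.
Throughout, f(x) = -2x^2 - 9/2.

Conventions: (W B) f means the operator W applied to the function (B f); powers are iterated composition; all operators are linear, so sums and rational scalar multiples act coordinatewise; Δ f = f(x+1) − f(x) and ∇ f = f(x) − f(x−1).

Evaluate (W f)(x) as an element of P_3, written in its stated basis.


Δ f = -4x - 2
((1/2)Δ) f = -2x - 1

g(x) = -2x - 1


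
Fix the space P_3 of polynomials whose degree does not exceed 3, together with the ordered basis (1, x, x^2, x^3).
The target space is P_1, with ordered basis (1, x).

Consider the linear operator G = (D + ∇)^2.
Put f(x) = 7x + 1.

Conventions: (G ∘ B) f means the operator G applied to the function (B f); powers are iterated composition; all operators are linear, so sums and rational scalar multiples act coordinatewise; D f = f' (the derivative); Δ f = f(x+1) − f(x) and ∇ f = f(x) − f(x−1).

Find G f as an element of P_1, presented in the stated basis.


D f = 7
∇ f = 7
(D + ∇) f = 14
D (D + ∇) f = 0
∇ (D + ∇) f = 0
(D + ∇) (D + ∇) f = 0

the image equals g(x) = 0


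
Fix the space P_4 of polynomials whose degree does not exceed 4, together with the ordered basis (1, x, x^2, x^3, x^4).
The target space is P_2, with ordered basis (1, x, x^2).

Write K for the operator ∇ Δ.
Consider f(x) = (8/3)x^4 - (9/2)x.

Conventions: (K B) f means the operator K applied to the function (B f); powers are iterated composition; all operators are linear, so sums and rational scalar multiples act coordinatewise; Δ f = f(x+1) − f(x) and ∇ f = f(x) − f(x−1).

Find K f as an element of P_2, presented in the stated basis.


Δ f = (32/3)x^3 + 16x^2 + (32/3)x - 11/6
∇ Δ f = 32x^2 + 16/3

g(x) = 32x^2 + 16/3


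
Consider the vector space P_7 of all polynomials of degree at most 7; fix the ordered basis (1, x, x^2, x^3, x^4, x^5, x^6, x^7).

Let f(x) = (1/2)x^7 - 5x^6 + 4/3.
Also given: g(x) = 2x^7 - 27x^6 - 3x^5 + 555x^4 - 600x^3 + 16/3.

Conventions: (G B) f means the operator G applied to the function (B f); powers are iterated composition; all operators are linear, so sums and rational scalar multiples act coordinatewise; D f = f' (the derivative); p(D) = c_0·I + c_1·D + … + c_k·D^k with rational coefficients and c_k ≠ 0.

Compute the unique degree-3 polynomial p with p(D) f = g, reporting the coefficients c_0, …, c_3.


D^0 f = (1/2)x^7 - 5x^6 + 4/3
D^1 f = (7/2)x^6 - 30x^5
D^2 f = 21x^5 - 150x^4
D^3 f = 105x^4 - 600x^3
matching coefficients of g against c_0 f + c_1 Df + … from the top degree down determines the c_i
solution: c_0 = 4, c_1 = -2, c_2 = -3, c_3 = 1

p(D) = 4·I − 2·D − 3·D^2 + D^3, i.e. c_0 = 4, c_1 = -2, c_2 = -3, c_3 = 1


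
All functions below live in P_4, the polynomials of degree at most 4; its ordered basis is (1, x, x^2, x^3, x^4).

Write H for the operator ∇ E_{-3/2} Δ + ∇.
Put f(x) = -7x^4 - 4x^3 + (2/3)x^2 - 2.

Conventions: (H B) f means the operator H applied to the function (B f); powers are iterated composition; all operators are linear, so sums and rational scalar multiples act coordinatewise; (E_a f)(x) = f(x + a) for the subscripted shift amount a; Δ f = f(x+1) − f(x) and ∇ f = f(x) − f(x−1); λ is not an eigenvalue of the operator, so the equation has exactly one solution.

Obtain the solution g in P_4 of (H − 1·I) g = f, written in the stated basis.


write g with unknown coordinates in the stated basis and equate coefficients in (H − 1·I) g = f
solving from the highest basis element down gives g = 7x^4 + 32x^3 + (412/3)x^2 + (440/3)x + 226
check: H g = 28x^3 + 138x^2 + (440/3)x + 224
so H g − 1·g = -7x^4 - 4x^3 + (2/3)x^2 - 2 = f ✓

the image equals g(x) = 7x^4 + 32x^3 + (412/3)x^2 + (440/3)x + 226


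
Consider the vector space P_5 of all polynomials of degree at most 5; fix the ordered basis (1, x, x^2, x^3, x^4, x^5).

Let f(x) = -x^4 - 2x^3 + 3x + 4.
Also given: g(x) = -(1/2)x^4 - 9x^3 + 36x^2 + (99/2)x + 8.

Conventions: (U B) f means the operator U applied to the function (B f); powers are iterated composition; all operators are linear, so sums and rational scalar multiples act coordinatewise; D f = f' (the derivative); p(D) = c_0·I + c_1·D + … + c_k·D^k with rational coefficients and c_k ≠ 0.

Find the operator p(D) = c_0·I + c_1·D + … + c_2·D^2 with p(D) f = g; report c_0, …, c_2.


D^0 f = -x^4 - 2x^3 + 3x + 4
D^1 f = -4x^3 - 6x^2 + 3
D^2 f = -12x^2 - 12x
matching coefficients of g against c_0 f + c_1 Df + … from the top degree down determines the c_i
solution: c_0 = 1/2, c_1 = 2, c_2 = -4

p(D) = (1/2)·I + 2·D − 4·D^2, i.e. c_0 = 1/2, c_1 = 2, c_2 = -4


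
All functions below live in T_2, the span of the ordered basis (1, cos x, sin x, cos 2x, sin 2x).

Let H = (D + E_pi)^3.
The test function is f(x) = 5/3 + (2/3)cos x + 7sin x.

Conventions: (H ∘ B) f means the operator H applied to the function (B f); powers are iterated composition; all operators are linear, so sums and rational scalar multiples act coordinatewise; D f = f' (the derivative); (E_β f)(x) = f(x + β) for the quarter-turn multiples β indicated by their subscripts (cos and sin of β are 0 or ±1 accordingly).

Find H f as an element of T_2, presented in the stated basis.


D f = 7cos x - (2/3)sin x
E_pi f = 5/3 - (2/3)cos x - 7sin x
(D + E_pi) f = 5/3 + (19/3)cos x - (23/3)sin x
D (D + E_pi) f = -(23/3)cos x - (19/3)sin x
E_pi (D + E_pi) f = 5/3 - (19/3)cos x + (23/3)sin x
(D + E_pi) (D + E_pi) f = 5/3 - 14cos x + (4/3)sin x
D (D + E_pi) (D + E_pi) f = (4/3)cos x + 14sin x
E_pi (D + E_pi) (D + E_pi) f = 5/3 + 14cos x - (4/3)sin x
(D + E_pi) (D + E_pi) (D + E_pi) f = 5/3 + (46/3)cos x + (38/3)sin x

the result is g(x) = 5/3 + (46/3)cos x + (38/3)sin x


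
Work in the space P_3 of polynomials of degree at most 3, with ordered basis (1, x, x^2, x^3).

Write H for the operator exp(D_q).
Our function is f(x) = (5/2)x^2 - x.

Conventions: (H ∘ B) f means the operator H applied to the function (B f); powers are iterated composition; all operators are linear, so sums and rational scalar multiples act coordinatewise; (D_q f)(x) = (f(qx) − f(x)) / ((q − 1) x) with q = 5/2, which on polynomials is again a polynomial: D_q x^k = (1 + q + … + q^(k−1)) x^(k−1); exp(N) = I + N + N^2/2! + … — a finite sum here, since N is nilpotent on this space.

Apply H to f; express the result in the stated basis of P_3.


order-1 term: (35/4)x - 1
order-2 term: 35/8
the series for exp(D_q) f terminates at order 2
exp(D_q) f = (5/2)x^2 + (31/4)x + 27/8

the image equals g(x) = (5/2)x^2 + (31/4)x + 27/8


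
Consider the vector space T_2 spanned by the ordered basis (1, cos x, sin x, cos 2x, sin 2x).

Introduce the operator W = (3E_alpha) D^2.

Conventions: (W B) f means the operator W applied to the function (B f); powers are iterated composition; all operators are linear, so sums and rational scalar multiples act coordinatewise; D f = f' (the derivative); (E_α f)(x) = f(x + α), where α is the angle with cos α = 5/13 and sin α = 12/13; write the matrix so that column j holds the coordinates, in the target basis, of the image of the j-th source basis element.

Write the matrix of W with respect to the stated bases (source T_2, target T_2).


the matrix is [[0, 0, 0, 0, 0]; [0, -15/13, -36/13, 0, 0]; [0, 36/13, -15/13, 0, 0]; [0, 0, 0, 1428/169, -1440/169]; [0, 0, 0, 1440/169, 1428/169]] (rows listed top to bottom)

image of 1: 0
image of cos x: -(15/13)cos x + (36/13)sin x
image of sin x: -(36/13)cos x - (15/13)sin x
image of cos 2x: (1428/169)cos 2x + (1440/169)sin 2x
image of sin 2x: -(1440/169)cos 2x + (1428/169)sin 2x
each image's coordinates form column j of the matrix


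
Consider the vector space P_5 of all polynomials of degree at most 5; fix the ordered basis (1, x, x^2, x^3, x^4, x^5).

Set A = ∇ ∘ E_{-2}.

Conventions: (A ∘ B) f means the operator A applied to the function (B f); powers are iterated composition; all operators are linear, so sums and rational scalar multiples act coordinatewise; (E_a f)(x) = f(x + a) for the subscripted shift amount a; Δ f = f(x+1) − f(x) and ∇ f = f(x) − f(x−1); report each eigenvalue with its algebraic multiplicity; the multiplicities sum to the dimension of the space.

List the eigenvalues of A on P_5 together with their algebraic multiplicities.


image of 1: 0
image of x: 1
image of x^2: 2x - 5
image of x^3: 3x^2 - 15x + 19
image of x^4: 4x^3 - 30x^2 + 76x - 65
image of x^5: 5x^4 - 50x^3 + 190x^2 - 325x + 211
the matrix is upper triangular; its diagonal is (0, 0, 0, 0, 0, 0)
for a triangular matrix the eigenvalues are the diagonal entries, with algebraic multiplicity their repetition count

λ = 0 (multiplicity 6)


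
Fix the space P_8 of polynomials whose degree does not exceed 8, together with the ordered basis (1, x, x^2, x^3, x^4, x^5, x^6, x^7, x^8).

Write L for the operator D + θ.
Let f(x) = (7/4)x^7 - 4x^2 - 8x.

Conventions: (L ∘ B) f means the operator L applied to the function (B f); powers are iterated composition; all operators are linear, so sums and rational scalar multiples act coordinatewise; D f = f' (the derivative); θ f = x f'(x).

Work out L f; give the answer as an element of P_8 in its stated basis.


the image equals g(x) = (49/4)x^7 + (49/4)x^6 - 8x^2 - 16x - 8

D f = (49/4)x^6 - 8x - 8
θ f = (49/4)x^7 - 8x^2 - 8x
(D + θ) f = (49/4)x^7 + (49/4)x^6 - 8x^2 - 16x - 8


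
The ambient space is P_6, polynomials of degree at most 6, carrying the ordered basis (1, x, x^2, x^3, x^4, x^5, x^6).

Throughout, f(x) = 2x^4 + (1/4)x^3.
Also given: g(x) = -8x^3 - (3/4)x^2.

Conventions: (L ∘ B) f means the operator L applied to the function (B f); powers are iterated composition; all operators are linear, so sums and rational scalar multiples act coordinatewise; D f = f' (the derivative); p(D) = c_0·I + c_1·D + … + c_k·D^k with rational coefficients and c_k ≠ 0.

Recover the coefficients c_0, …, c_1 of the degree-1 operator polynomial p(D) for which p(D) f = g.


p(D) = -D, i.e. c_0 = 0, c_1 = -1

D^0 f = 2x^4 + (1/4)x^3
D^1 f = 8x^3 + (3/4)x^2
matching coefficients of g against c_0 f + c_1 Df + … from the top degree down determines the c_i
solution: c_0 = 0, c_1 = -1


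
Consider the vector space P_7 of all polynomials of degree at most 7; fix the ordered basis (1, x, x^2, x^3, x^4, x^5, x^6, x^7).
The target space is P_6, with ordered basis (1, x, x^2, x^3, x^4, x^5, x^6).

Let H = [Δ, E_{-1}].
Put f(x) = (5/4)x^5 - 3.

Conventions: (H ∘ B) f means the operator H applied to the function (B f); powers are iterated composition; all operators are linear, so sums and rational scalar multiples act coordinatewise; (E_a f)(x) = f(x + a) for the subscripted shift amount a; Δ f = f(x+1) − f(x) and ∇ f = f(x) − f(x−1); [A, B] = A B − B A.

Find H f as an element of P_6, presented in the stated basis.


E_{-1} f = (5/4)x^5 - (25/4)x^4 + (25/2)x^3 - (25/2)x^2 + (25/4)x - 17/4
Δ E_{-1} f = (25/4)x^4 - (25/2)x^3 + (25/2)x^2 - (25/4)x + 5/4
Δ f = (25/4)x^4 + (25/2)x^3 + (25/2)x^2 + (25/4)x + 5/4
E_{-1} Δ f = (25/4)x^4 - (25/2)x^3 + (25/2)x^2 - (25/4)x + 5/4
[Δ, E_{-1}] f = 0

the image equals g(x) = 0


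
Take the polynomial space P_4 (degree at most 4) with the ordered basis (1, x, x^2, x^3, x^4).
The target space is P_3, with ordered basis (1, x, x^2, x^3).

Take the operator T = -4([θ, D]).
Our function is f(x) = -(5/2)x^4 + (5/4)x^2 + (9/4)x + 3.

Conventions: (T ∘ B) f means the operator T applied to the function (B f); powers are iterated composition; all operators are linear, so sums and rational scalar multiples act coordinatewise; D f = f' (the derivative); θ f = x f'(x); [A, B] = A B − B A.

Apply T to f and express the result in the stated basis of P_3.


the image equals g(x) = -40x^3 + 10x + 9

D f = -10x^3 + (5/2)x + 9/4
θ D f = -30x^3 + (5/2)x
θ f = -10x^4 + (5/2)x^2 + (9/4)x
D θ f = -40x^3 + 5x + 9/4
[θ, D] f = 10x^3 - (5/2)x - 9/4
(-4([θ, D])) f = -40x^3 + 10x + 9


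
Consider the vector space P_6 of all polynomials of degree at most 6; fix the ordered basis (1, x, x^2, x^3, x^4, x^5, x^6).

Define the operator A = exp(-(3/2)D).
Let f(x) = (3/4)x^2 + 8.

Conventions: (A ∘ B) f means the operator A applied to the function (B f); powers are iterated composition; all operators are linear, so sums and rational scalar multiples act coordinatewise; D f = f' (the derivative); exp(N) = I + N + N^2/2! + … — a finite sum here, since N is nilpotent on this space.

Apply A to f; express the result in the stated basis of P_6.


g(x) = (3/4)x^2 - (9/4)x + 155/16

order-1 term: -(9/4)x
order-2 term: 27/16
the series for exp(-(3/2)D) f terminates at order 2
exp(-(3/2)D) f = (3/4)x^2 - (9/4)x + 155/16


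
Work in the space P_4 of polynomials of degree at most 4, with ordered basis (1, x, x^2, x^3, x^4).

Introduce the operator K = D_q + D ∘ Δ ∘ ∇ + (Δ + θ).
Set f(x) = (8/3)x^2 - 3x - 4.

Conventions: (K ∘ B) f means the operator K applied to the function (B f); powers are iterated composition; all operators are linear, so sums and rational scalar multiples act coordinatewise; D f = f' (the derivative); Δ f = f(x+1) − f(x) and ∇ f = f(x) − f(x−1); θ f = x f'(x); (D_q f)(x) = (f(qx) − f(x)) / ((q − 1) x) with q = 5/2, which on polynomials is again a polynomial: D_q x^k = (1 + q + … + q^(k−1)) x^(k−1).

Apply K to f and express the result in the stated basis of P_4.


g(x) = (16/3)x^2 + (35/3)x - 10/3

D_q f = (28/3)x - 3
∇ f = (16/3)x - 17/3
Δ ∇ f = 16/3
D Δ ∇ f = 0
Δ f = (16/3)x - 1/3
θ f = (16/3)x^2 - 3x
(Δ + θ) f = (16/3)x^2 + (7/3)x - 1/3
(D_q + D ∘ Δ ∘ ∇ + (Δ + θ)) f = (16/3)x^2 + (35/3)x - 10/3


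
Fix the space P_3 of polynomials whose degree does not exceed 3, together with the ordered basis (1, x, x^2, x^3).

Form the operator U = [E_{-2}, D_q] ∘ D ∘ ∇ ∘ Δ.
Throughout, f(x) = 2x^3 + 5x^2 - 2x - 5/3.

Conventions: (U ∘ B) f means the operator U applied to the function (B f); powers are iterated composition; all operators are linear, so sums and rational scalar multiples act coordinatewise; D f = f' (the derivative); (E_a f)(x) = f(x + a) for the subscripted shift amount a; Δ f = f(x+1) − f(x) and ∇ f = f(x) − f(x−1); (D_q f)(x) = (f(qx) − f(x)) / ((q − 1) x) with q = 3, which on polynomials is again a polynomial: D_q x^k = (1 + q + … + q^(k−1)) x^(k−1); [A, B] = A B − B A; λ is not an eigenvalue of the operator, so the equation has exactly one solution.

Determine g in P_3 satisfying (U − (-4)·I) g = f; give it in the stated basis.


write g with unknown coordinates in the stated basis and equate coefficients in (U − (-4)·I) g = f
solving from the highest basis element down gives g = (1/2)x^3 + (5/4)x^2 - (1/2)x - 5/12
check: U g = 0
so U g − (-4)·g = 2x^3 + 5x^2 - 2x - 5/3 = f ✓

the result is g(x) = (1/2)x^3 + (5/4)x^2 - (1/2)x - 5/12


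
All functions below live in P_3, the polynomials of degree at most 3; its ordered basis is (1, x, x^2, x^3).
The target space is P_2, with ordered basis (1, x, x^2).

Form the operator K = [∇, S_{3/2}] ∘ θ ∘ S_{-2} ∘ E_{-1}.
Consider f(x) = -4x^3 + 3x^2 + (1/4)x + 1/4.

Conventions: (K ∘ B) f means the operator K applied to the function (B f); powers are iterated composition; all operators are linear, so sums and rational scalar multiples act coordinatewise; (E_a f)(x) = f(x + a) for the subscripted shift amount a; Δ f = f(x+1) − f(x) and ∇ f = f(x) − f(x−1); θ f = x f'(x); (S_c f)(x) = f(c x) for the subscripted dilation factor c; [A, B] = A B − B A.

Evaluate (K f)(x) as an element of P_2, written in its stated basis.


E_{-1} f = -4x^3 + 15x^2 - (71/4)x + 7
S_{-2} E_{-1} f = 32x^3 + 60x^2 + (71/2)x + 7
θ S_{-2} E_{-1} f = 96x^3 + 120x^2 + (71/2)x
S_{3/2} (θ ∘ S_{-2} ∘ E_{-1}) f = 324x^3 + 270x^2 + (213/4)x
∇ S_{3/2} (θ ∘ S_{-2} ∘ E_{-1}) f = 972x^2 - 432x + 429/4
∇ (θ ∘ S_{-2} ∘ E_{-1}) f = 288x^2 - 48x + 23/2
S_{3/2} ∇ (θ ∘ S_{-2} ∘ E_{-1}) f = 648x^2 - 72x + 23/2
[∇, S_{3/2}] (θ ∘ S_{-2} ∘ E_{-1}) f = 324x^2 - 360x + 383/4

the image equals g(x) = 324x^2 - 360x + 383/4


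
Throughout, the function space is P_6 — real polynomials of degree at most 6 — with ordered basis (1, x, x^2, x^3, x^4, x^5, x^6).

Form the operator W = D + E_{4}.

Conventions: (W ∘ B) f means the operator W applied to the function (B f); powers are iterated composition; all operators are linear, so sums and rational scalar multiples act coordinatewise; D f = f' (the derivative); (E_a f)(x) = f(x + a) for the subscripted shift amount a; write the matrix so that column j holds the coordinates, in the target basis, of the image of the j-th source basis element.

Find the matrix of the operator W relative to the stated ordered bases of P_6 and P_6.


the matrix is [[1, 5, 16, 64, 256, 1024, 4096]; [0, 1, 10, 48, 256, 1280, 6144]; [0, 0, 1, 15, 96, 640, 3840]; [0, 0, 0, 1, 20, 160, 1280]; [0, 0, 0, 0, 1, 25, 240]; [0, 0, 0, 0, 0, 1, 30]; [0, 0, 0, 0, 0, 0, 1]] (rows listed top to bottom)

image of 1: 1
image of x: x + 5
image of x^2: x^2 + 10x + 16
image of x^3: x^3 + 15x^2 + 48x + 64
image of x^4: x^4 + 20x^3 + 96x^2 + 256x + 256
image of x^5: x^5 + 25x^4 + 160x^3 + 640x^2 + 1280x + 1024
image of x^6: x^6 + 30x^5 + 240x^4 + 1280x^3 + 3840x^2 + 6144x + 4096
each image's coordinates form column j of the matrix


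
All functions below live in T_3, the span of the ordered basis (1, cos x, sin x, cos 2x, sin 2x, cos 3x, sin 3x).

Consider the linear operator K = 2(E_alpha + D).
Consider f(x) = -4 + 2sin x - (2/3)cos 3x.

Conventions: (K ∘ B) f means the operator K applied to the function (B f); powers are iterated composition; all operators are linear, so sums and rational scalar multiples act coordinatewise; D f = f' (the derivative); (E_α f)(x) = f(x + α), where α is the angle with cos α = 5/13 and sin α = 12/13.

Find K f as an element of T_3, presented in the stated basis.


E_alpha f = -4 + (24/13)cos x + (10/13)sin x + (4070/6591)cos 3x - (552/2197)sin 3x
D f = 2cos x + 2sin 3x
(E_alpha + D) f = -4 + (50/13)cos x + (10/13)sin x + (4070/6591)cos 3x + (3842/2197)sin 3x
(2(E_alpha + D)) f = -8 + (100/13)cos x + (20/13)sin x + (8140/6591)cos 3x + (7684/2197)sin 3x

the result is g(x) = -8 + (100/13)cos x + (20/13)sin x + (8140/6591)cos 3x + (7684/2197)sin 3x


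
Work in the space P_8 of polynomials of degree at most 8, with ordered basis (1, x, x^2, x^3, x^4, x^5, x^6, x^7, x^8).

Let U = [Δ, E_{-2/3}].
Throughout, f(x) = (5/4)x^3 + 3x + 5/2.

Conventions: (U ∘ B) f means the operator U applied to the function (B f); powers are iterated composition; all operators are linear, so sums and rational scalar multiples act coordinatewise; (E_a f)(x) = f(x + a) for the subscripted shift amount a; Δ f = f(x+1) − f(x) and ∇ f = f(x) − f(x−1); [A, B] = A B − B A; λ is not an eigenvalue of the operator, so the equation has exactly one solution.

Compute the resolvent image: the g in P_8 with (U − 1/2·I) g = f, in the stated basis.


write g with unknown coordinates in the stated basis and equate coefficients in (U − 1/2·I) g = f
solving from the highest basis element down gives g = -(5/2)x^3 - 6x - 5
check: U g = 0
so U g − 1/2·g = (5/4)x^3 + 3x + 5/2 = f ✓

g(x) = -(5/2)x^3 - 6x - 5


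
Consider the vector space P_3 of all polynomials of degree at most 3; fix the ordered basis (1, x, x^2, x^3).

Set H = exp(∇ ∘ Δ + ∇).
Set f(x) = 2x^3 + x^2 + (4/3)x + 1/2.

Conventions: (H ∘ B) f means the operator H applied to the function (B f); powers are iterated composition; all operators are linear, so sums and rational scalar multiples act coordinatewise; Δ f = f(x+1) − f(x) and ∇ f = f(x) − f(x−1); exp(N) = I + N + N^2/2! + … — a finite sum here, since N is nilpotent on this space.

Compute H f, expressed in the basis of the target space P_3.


order-1 term: 6x^2 + 8x + 13/3
order-2 term: 6x + 7
order-3 term: 2
the series for exp(∇ ∘ Δ + ∇) f terminates at order 3
exp(∇ ∘ Δ + ∇) f = 2x^3 + 7x^2 + (46/3)x + 83/6

g(x) = 2x^3 + 7x^2 + (46/3)x + 83/6
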